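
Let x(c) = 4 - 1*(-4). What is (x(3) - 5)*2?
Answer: 6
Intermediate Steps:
x(c) = 8 (x(c) = 4 + 4 = 8)
(x(3) - 5)*2 = (8 - 5)*2 = 3*2 = 6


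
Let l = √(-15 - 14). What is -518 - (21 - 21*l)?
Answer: -539 + 21*I*√29 ≈ -539.0 + 113.09*I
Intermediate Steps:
l = I*√29 (l = √(-29) = I*√29 ≈ 5.3852*I)
-518 - (21 - 21*l) = -518 - (21 - 21*I*√29) = -518 + (-21 + 21*I*√29) = -539 + 21*I*√29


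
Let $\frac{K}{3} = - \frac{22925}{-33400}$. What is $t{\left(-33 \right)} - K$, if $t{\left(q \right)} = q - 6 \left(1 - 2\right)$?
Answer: $- \frac{38823}{1336} \approx -29.059$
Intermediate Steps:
$K = \frac{2751}{1336}$ ($K = 3 \left(- \frac{22925}{-33400}\right) = 3 \left(\left(-22925\right) \left(- \frac{1}{33400}\right)\right) = 3 \cdot \frac{917}{1336} = \frac{2751}{1336} \approx 2.0591$)
$t{\left(q \right)} = 6 + q$ ($t{\left(q \right)} = q - -6 = q + 6 = 6 + q$)
$t{\left(-33 \right)} - K = \left(6 - 33\right) - \frac{2751}{1336} = -27 - \frac{2751}{1336} = - \frac{38823}{1336}$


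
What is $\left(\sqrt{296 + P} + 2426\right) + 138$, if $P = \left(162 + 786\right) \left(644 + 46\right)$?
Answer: $2564 + 4 \sqrt{40901} \approx 3373.0$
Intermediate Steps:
$P = 654120$ ($P = 948 \cdot 690 = 654120$)
$\left(\sqrt{296 + P} + 2426\right) + 138 = \left(\sqrt{296 + 654120} + 2426\right) + 138 = \left(\sqrt{654416} + 2426\right) + 138 = \left(4 \sqrt{40901} + 2426\right) + 138 = \left(2426 + 4 \sqrt{40901}\right) + 138 = 2564 + 4 \sqrt{40901}$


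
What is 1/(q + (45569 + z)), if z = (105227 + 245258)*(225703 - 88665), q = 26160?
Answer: 1/48029835159 ≈ 2.0820e-11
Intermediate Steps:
z = 48029763430 (z = 350485*137038 = 48029763430)
1/(q + (45569 + z)) = 1/(26160 + (45569 + 48029763430)) = 1/(26160 + 48029808999) = 1/48029835159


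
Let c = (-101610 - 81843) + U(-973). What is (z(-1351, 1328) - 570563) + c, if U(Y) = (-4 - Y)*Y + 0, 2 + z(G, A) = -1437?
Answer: -1698292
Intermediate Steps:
z(G, A) = -1439 (z(G, A) = -2 - 1437 = -1439)
U(Y) = Y*(-4 - Y) (U(Y) = Y*(-4 - Y) + 0 = Y*(-4 - Y))
c = -1126290 (c = (-101610 - 81843) - 1*(-973)*(4 - 973) = -183453 - 1*(-973)*(-969) = -183453 - 942837 = -1126290)
(z(-1351, 1328) - 570563) + c = (-1439 - 570563) - 1126290 = -572002 - 1126290 = -1698292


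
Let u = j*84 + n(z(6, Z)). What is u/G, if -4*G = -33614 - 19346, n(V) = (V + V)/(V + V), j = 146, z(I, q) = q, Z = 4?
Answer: 2453/2648 ≈ 0.92636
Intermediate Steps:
n(V) = 1 (n(V) = (2*V)/((2*V)) = (2*V)*(1/(2*V)) = 1)
u = 12265 (u = 146*84 + 1 = 12264 + 1 = 12265)
G = 13240 (G = -(-33614 - 19346)/4 = -1/4*(-52960) = 13240)
u/G = 12265/13240 = 12265*(1/13240) = 2453/2648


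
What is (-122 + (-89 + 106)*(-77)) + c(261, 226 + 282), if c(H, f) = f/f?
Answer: -1430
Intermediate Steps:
c(H, f) = 1
(-122 + (-89 + 106)*(-77)) + c(261, 226 + 282) = (-122 + (-89 + 106)*(-77)) + 1 = (-122 + 17*(-77)) + 1 = (-122 - 1309) + 1 = -1431 + 1 = -1430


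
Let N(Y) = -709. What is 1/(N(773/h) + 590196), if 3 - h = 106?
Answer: 1/589487 ≈ 1.6964e-6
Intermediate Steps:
h = -103 (h = 3 - 1*106 = 3 - 106 = -103)
1/(N(773/h) + 590196) = 1/(-709 + 590196) = 1/589487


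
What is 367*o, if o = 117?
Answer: 42939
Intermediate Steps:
367*o = 367*117 = 42939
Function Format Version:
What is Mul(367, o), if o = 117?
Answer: 42939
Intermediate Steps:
Mul(367, o) = Mul(367, 117) = 42939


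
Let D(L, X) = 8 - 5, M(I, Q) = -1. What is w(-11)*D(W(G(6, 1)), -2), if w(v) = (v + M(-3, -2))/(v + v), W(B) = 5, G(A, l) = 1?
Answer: 18/11 ≈ 1.6364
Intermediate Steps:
w(v) = (-1 + v)/(2*v) (w(v) = (v - 1)/(v + v) = (-1 + v)/((2*v)) = (-1 + v)*(1/(2*v)) = (-1 + v)/(2*v))
D(L, X) = 3
w(-11)*D(W(G(6, 1)), -2) = ((1/2)*(-1 - 11)/(-11))*3 = ((1/2)*(-1/11)*(-12))*3 = (6/11)*3 = 18/11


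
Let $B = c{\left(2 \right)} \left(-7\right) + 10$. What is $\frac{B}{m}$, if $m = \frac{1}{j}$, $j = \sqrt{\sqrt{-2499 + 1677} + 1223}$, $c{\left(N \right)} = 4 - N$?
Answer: $- 4 \sqrt{1223 + i \sqrt{822}} \approx -139.9 - 1.6395 i$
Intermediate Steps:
$j = \sqrt{1223 + i \sqrt{822}}$ ($j = \sqrt{\sqrt{-822} + 1223} = \sqrt{i \sqrt{822} + 1223} = \sqrt{1223 + i \sqrt{822}} \approx 34.974 + 0.4099 i$)
$m = \frac{1}{\sqrt{1223 + i \sqrt{822}}} \approx 0.028589 - 0.0003351 i$
$B = -4$ ($B = \left(4 - 2\right) \left(-7\right) + 10 = 2 \left(-7\right) + 10 = -14 + 10 = -4$)
$\frac{B}{m} = - \frac{4}{\frac{1}{\sqrt{1223 + i \sqrt{822}}}} = - 4 \sqrt{1223 + i \sqrt{822}}$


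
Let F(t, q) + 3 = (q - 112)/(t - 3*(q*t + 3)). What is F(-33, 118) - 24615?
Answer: -47758919/1940 ≈ -24618.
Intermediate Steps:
F(t, q) = -3 + (-112 + q)/(-9 + t - 3*q*t) (F(t, q) = -3 + (q - 112)/(t - 3*(q*t + 3)) = -3 + (-112 + q)/(t - 3*(3 + q*t)) = -3 + (-112 + q)/(t + (-9 - 3*q*t)) = -3 + (-112 + q)/(-9 + t - 3*q*t))
F(-33, 118) - 24615 = (85 - 1*118 + 3*(-33) - 9*118*(-33))/(9 - 1*(-33) + 3*118*(-33)) - 24615 = (85 - 118 - 99 + 35046)/(9 + 33 - 11682) - 24615 = 34914/(-11640) - 24615 = -1/11640*34914 - 24615 = -5819/1940 - 24615 = -47758919/1940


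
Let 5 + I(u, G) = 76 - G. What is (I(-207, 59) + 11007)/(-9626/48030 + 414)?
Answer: 264621285/9937397 ≈ 26.629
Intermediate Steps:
I(u, G) = 71 - G (I(u, G) = -5 + (76 - G) = 71 - G)
(I(-207, 59) + 11007)/(-9626/48030 + 414) = ((71 - 1*59) + 11007)/(-9626/48030 + 414) = ((71 - 59) + 11007)/(-9626*1/48030 + 414) = (12 + 11007)/(-4813/24015 + 414) = 11019/(9937397/24015) = 11019*(24015/9937397) = 264621285/9937397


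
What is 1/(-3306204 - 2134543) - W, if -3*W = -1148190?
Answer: -2082337099311/5440747 ≈ -3.8273e+5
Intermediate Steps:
W = 382730 (W = -⅓*(-1148190) = 382730)
1/(-3306204 - 2134543) - W = 1/(-3306204 - 2134543) - 1*382730 = 1/(-5440747) - 382730 = -1/5440747 - 382730 = -2082337099311/5440747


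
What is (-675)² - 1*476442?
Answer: -20817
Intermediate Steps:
(-675)² - 1*476442 = 455625 - 476442 = -20817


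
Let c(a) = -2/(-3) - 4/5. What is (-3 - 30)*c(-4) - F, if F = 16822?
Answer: -84088/5 ≈ -16818.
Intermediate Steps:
c(a) = -2/15 (c(a) = -2*(-⅓) - 4*⅕ = ⅔ - ⅘ = -2/15)
(-3 - 30)*c(-4) - F = (-3 - 30)*(-2/15) - 1*16822 = -33*(-2/15) - 16822 = 22/5 - 16822 = -84088/5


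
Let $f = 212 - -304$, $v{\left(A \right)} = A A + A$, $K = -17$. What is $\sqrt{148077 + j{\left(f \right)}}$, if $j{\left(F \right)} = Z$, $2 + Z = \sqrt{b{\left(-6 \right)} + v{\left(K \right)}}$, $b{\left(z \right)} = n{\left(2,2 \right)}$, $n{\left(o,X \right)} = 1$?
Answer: $\sqrt{148075 + \sqrt{273}} \approx 384.83$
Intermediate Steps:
$b{\left(z \right)} = 1$
$v{\left(A \right)} = A + A^{2}$ ($v{\left(A \right)} = A^{2} + A = A + A^{2}$)
$f = 516$ ($f = 212 + 304 = 516$)
$Z = -2 + \sqrt{273}$ ($Z = -2 + \sqrt{1 - 17 \left(1 - 17\right)} = -2 + \sqrt{1 - -272} = -2 + \sqrt{1 + 272} = -2 + \sqrt{273} \approx 14.523$)
$j{\left(F \right)} = -2 + \sqrt{273}$
$\sqrt{148077 + j{\left(f \right)}} = \sqrt{148077 - \left(2 - \sqrt{273}\right)} = \sqrt{148075 + \sqrt{273}}$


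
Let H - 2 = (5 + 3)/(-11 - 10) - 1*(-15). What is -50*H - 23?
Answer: -17933/21 ≈ -853.95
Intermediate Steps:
H = 349/21 (H = 2 + ((5 + 3)/(-11 - 10) - 1*(-15)) = 2 + (8/(-21) + 15) = 2 + (8*(-1/21) + 15) = 2 + (-8/21 + 15) = 2 + 307/21 = 349/21 ≈ 16.619)
-50*H - 23 = -50*349/21 - 23 = -17450/21 - 23 = -17933/21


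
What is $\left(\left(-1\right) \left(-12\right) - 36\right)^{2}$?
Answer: $576$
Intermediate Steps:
$\left(\left(-1\right) \left(-12\right) - 36\right)^{2} = \left(12 - 36\right)^{2} = \left(-24\right)^{2} = 576$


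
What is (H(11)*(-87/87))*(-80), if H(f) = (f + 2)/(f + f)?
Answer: 520/11 ≈ 47.273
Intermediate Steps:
H(f) = (2 + f)/(2*f) (H(f) = (2 + f)/((2*f)) = (2 + f)*(1/(2*f)) = (2 + f)/(2*f))
(H(11)*(-87/87))*(-80) = (((1/2)*(2 + 11)/11)*(-87/87))*(-80) = (((1/2)*(1/11)*13)*(-87*1/87))*(-80) = ((13/22)*(-1))*(-80) = -13/22*(-80) = 520/11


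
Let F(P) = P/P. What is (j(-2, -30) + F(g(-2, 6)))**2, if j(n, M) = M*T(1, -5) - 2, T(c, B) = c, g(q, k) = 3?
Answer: 961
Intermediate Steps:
F(P) = 1
j(n, M) = -2 + M (j(n, M) = M*1 - 2 = M - 2 = -2 + M)
(j(-2, -30) + F(g(-2, 6)))**2 = ((-2 - 30) + 1)**2 = (-32 + 1)**2 = (-31)**2 = 961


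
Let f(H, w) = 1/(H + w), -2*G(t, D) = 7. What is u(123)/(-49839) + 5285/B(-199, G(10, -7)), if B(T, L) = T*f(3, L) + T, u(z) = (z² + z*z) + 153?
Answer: 85782442/3305987 ≈ 25.948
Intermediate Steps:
G(t, D) = -7/2 (G(t, D) = -½*7 = -7/2)
u(z) = 153 + 2*z² (u(z) = (z² + z²) + 153 = 2*z² + 153 = 153 + 2*z²)
B(T, L) = T + T/(3 + L) (B(T, L) = T/(3 + L) + T = T + T/(3 + L))
u(123)/(-49839) + 5285/B(-199, G(10, -7)) = (153 + 2*123²)/(-49839) + 5285/((-199*(4 - 7/2)/(3 - 7/2))) = (153 + 2*15129)*(-1/49839) + 5285/((-199*½/(-½))) = (153 + 30258)*(-1/49839) + 5285/((-199*(-2)*½)) = 30411*(-1/49839) + 5285/199 = -10137/16613 + 5285*(1/199) = -10137/16613 + 5285/199 = 85782442/3305987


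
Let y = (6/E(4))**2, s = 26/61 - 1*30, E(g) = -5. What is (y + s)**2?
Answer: 1840753216/2325625 ≈ 791.51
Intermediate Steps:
s = -1804/61 (s = 26*(1/61) - 30 = 26/61 - 30 = -1804/61 ≈ -29.574)
y = 36/25 (y = (6/(-5))**2 = (6*(-1/5))**2 = (-6/5)**2 = 36/25 ≈ 1.4400)
(y + s)**2 = (36/25 - 1804/61)**2 = (-42904/1525)**2 = 1840753216/2325625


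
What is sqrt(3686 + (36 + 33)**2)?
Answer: sqrt(8447) ≈ 91.908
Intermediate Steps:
sqrt(3686 + (36 + 33)**2) = sqrt(3686 + 69**2) = sqrt(3686 + 4761) = sqrt(8447)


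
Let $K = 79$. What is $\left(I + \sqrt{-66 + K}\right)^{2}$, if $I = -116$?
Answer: $\left(116 - \sqrt{13}\right)^{2} \approx 12633.0$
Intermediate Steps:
$\left(I + \sqrt{-66 + K}\right)^{2} = \left(-116 + \sqrt{-66 + 79}\right)^{2} = \left(-116 + \sqrt{13}\right)^{2}$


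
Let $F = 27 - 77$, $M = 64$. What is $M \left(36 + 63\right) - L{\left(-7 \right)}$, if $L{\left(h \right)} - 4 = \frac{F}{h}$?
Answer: $\frac{44274}{7} \approx 6324.9$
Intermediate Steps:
$F = -50$
$L{\left(h \right)} = 4 - \frac{50}{h}$
$M \left(36 + 63\right) - L{\left(-7 \right)} = 64 \left(36 + 63\right) - \left(4 - \frac{50}{-7}\right) = 64 \cdot 99 - \left(4 - - \frac{50}{7}\right) = 6336 - \left(4 + \frac{50}{7}\right) = 6336 - \frac{78}{7} = \frac{44274}{7}$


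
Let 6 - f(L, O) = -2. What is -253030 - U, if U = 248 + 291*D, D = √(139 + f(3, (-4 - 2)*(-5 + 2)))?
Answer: -253278 - 2037*√3 ≈ -2.5681e+5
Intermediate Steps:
f(L, O) = 8 (f(L, O) = 6 - 1*(-2) = 6 + 2 = 8)
D = 7*√3 (D = √(139 + 8) = √147 = 7*√3 ≈ 12.124)
U = 248 + 2037*√3 (U = 248 + 291*(7*√3) = 248 + 2037*√3 ≈ 3776.2)
-253030 - U = -253030 - (248 + 2037*√3) = -253030 + (-248 - 2037*√3) = -253278 - 2037*√3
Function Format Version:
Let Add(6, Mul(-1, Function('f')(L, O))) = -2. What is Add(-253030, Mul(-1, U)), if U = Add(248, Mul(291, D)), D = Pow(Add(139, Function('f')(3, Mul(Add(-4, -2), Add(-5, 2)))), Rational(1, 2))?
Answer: Add(-253278, Mul(-2037, Pow(3, Rational(1, 2)))) ≈ -2.5681e+5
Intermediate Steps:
Function('f')(L, O) = 8 (Function('f')(L, O) = Add(6, Mul(-1, -2)) = Add(6, 2) = 8)
D = Mul(7, Pow(3, Rational(1, 2))) (D = Pow(Add(139, 8), Rational(1, 2)) = Pow(147, Rational(1, 2)) = Mul(7, Pow(3, Rational(1, 2))) ≈ 12.124)
U = Add(248, Mul(2037, Pow(3, Rational(1, 2)))) (U = Add(248, Mul(291, Mul(7, Pow(3, Rational(1, 2))))) = Add(248, Mul(2037, Pow(3, Rational(1, 2)))) ≈ 3776.2)
Add(-253030, Mul(-1, U)) = Add(-253030, Mul(-1, Add(248, Mul(2037, Pow(3, Rational(1, 2)))))) = Add(-253030, Add(-248, Mul(-2037, Pow(3, Rational(1, 2))))) = Add(-253278, Mul(-2037, Pow(3, Rational(1, 2))))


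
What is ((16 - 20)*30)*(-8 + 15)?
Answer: -840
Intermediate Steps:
((16 - 20)*30)*(-8 + 15) = -4*30*7 = -120*7 = -840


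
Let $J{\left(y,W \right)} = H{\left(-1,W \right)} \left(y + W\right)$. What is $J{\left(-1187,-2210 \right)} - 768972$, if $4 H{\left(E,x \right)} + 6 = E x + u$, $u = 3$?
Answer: $- \frac{10573067}{4} \approx -2.6433 \cdot 10^{6}$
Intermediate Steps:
$H{\left(E,x \right)} = - \frac{3}{4} + \frac{E x}{4}$ ($H{\left(E,x \right)} = - \frac{3}{2} + \frac{E x + 3}{4} = - \frac{3}{2} + \frac{3 + E x}{4} = - \frac{3}{2} + \left(\frac{3}{4} + \frac{E x}{4}\right) = - \frac{3}{4} + \frac{E x}{4}$)
$J{\left(y,W \right)} = \left(- \frac{3}{4} - \frac{W}{4}\right) \left(W + y\right)$ ($J{\left(y,W \right)} = \left(- \frac{3}{4} + \frac{1}{4} \left(-1\right) W\right) \left(y + W\right) = \left(- \frac{3}{4} - \frac{W}{4}\right) \left(W + y\right)$)
$J{\left(-1187,-2210 \right)} - 768972 = - \frac{\left(3 - 2210\right) \left(-2210 - 1187\right)}{4} - 768972 = \left(- \frac{1}{4}\right) \left(-2207\right) \left(-3397\right) - 768972 = - \frac{7497179}{4} - 768972 = - \frac{10573067}{4}$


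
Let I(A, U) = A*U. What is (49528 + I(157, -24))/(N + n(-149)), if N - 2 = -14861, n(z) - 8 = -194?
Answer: -9152/3009 ≈ -3.0415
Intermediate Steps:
n(z) = -186 (n(z) = 8 - 194 = -186)
N = -14859 (N = 2 - 14861 = -14859)
(49528 + I(157, -24))/(N + n(-149)) = (49528 + 157*(-24))/(-14859 - 186) = (49528 - 3768)/(-15045) = 45760*(-1/15045) = -9152/3009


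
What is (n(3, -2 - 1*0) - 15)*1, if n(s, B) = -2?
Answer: -17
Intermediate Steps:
(n(3, -2 - 1*0) - 15)*1 = (-2 - 15)*1 = -17*1 = -17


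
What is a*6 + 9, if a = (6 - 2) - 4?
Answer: 9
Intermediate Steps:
a = 0 (a = 4 - 4 = 0)
a*6 + 9 = 0*6 + 9 = 0 + 9 = 9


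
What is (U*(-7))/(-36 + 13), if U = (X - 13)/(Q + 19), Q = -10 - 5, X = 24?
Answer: 77/92 ≈ 0.83696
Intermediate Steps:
Q = -15
U = 11/4 (U = (24 - 13)/(-15 + 19) = 11/4 ≈ 2.7500)
(U*(-7))/(-36 + 13) = ((11/4)*(-7))/(-36 + 13) = -77/4/(-23) = -77/4*(-1/23) = 77/92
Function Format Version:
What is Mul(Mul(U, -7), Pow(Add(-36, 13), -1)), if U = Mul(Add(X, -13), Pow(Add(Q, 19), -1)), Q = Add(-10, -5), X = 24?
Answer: Rational(77, 92) ≈ 0.83696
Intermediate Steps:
Q = -15
U = Rational(11, 4) (U = Mul(Add(24, -13), Pow(Add(-15, 19), -1)) = Mul(11, Pow(4, -1)) = Mul(11, Rational(1, 4)) = Rational(11, 4) ≈ 2.7500)
Mul(Mul(U, -7), Pow(Add(-36, 13), -1)) = Mul(Mul(Rational(11, 4), -7), Pow(Add(-36, 13), -1)) = Mul(Rational(-77, 4), Pow(-23, -1)) = Mul(Rational(-77, 4), Rational(-1, 23)) = Rational(77, 92)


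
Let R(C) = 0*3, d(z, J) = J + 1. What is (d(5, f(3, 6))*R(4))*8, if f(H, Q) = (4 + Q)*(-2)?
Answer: 0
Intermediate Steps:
f(H, Q) = -8 - 2*Q
d(z, J) = 1 + J
R(C) = 0
(d(5, f(3, 6))*R(4))*8 = ((1 + (-8 - 2*6))*0)*8 = ((1 + (-8 - 12))*0)*8 = ((1 - 20)*0)*8 = -19*0*8 = 0*8 = 0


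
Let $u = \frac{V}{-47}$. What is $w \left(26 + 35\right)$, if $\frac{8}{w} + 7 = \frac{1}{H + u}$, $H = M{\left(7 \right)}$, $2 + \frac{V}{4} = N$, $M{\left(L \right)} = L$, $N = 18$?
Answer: $- \frac{16165}{226} \approx -71.526$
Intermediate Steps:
$V = 64$ ($V = -8 + 4 \cdot 18 = -8 + 72 = 64$)
$u = - \frac{64}{47}$ ($u = \frac{64}{-47} = 64 \left(- \frac{1}{47}\right) = - \frac{64}{47} \approx -1.3617$)
$H = 7$
$w = - \frac{265}{226}$ ($w = \frac{8}{-7 + \frac{1}{7 - \frac{64}{47}}} = \frac{8}{-7 + \frac{1}{\frac{265}{47}}} = \frac{8}{-7 + \frac{47}{265}} = \frac{8}{- \frac{1808}{265}} = 8 \left(- \frac{265}{1808}\right) = - \frac{265}{226} \approx -1.1726$)
$w \left(26 + 35\right) = - \frac{265 \left(26 + 35\right)}{226} = \left(- \frac{265}{226}\right) 61 = - \frac{16165}{226}$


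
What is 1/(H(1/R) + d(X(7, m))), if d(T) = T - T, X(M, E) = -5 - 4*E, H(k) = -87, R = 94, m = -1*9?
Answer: -1/87 ≈ -0.011494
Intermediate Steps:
m = -9
d(T) = 0
1/(H(1/R) + d(X(7, m))) = 1/(-87 + 0) = 1/(-87) = -1/87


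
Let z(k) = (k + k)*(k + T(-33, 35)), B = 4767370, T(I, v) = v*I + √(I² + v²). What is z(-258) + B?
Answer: 5496478 - 516*√2314 ≈ 5.4717e+6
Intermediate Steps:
T(I, v) = √(I² + v²) + I*v (T(I, v) = I*v + √(I² + v²) = √(I² + v²) + I*v)
z(k) = 2*k*(-1155 + k + √2314) (z(k) = (k + k)*(k + (√((-33)² + 35²) - 33*35)) = (2*k)*(k + (√(1089 + 1225) - 1155)) = (2*k)*(k + (√2314 - 1155)) = (2*k)*(k + (-1155 + √2314)) = (2*k)*(-1155 + k + √2314) = 2*k*(-1155 + k + √2314))
z(-258) + B = 2*(-258)*(-1155 - 258 + √2314) + 4767370 = 2*(-258)*(-1413 + √2314) + 4767370 = (729108 - 516*√2314) + 4767370 = 5496478 - 516*√2314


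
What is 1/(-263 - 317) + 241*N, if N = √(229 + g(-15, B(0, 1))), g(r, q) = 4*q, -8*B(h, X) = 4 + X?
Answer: -1/580 + 241*√906/2 ≈ 3627.0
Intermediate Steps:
B(h, X) = -½ - X/8 (B(h, X) = -(4 + X)/8 = -½ - X/8)
N = √906/2 (N = √(229 + 4*(-½ - ⅛*1)) = √(229 + 4*(-½ - ⅛)) = √(229 + 4*(-5/8)) = √(229 - 5/2) = √(453/2) = √906/2 ≈ 15.050)
1/(-263 - 317) + 241*N = 1/(-263 - 317) + 241*(√906/2) = 1/(-580) + 241*√906/2 = -1/580 + 241*√906/2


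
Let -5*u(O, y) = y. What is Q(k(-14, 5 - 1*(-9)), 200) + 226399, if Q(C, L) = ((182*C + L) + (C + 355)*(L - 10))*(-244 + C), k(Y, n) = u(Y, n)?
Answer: -405313853/25 ≈ -1.6213e+7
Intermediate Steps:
u(O, y) = -y/5
k(Y, n) = -n/5
Q(C, L) = (-244 + C)*(L + 182*C + (-10 + L)*(355 + C)) (Q(C, L) = ((L + 182*C) + (355 + C)*(-10 + L))*(-244 + C) = ((L + 182*C) + (-10 + L)*(355 + C))*(-244 + C) = (L + 182*C + (-10 + L)*(355 + C))*(-244 + C) = (-244 + C)*(L + 182*C + (-10 + L)*(355 + C)))
Q(k(-14, 5 - 1*(-9)), 200) + 226399 = (866200 - 86864*200 - (-45518)*(5 - 1*(-9))/5 + 172*(-(5 - 1*(-9))/5)**2 + 200*(-(5 - 1*(-9))/5)**2 + 112*(-(5 - 1*(-9))/5)*200) + 226399 = (866200 - 17372800 - (-45518)*(5 + 9)/5 + 172*(-(5 + 9)/5)**2 + 200*(-(5 + 9)/5)**2 + 112*(-(5 + 9)/5)*200) + 226399 = (866200 - 17372800 - (-45518)*14/5 + 172*(-1/5*14)**2 + 200*(-1/5*14)**2 + 112*(-1/5*14)*200) + 226399 = (866200 - 17372800 - 45518*(-14/5) + 172*(-14/5)**2 + 200*(-14/5)**2 + 112*(-14/5)*200) + 226399 = (866200 - 17372800 + 637252/5 + 172*(196/25) + 200*(196/25) - 62720) + 226399 = (866200 - 17372800 + 637252/5 + 33712/25 + 1568 - 62720) + 226399 = -410973828/25 + 226399 = -405313853/25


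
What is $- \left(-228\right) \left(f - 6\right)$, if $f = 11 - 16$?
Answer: $-2508$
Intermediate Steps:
$f = -5$
$- \left(-228\right) \left(f - 6\right) = - \left(-228\right) \left(-5 - 6\right) = - \left(-228\right) \left(-11\right) = \left(-1\right) 2508 = -2508$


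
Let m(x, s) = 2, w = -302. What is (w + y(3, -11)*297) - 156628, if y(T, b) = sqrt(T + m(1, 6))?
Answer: -156930 + 297*sqrt(5) ≈ -1.5627e+5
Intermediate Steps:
y(T, b) = sqrt(2 + T) (y(T, b) = sqrt(T + 2) = sqrt(2 + T))
(w + y(3, -11)*297) - 156628 = (-302 + sqrt(2 + 3)*297) - 156628 = (-302 + sqrt(5)*297) - 156628 = (-302 + 297*sqrt(5)) - 156628 = -156930 + 297*sqrt(5)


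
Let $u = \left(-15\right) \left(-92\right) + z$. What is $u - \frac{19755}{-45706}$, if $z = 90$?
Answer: $\frac{67207575}{45706} \approx 1470.4$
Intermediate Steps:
$u = 1470$ ($u = \left(-15\right) \left(-92\right) + 90 = 1380 + 90 = 1470$)
$u - \frac{19755}{-45706} = 1470 - \frac{19755}{-45706} = 1470 - - \frac{19755}{45706} = 1470 + \frac{19755}{45706} = \frac{67207575}{45706}$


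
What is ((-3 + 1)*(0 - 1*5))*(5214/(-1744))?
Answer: -13035/436 ≈ -29.897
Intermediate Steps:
((-3 + 1)*(0 - 1*5))*(5214/(-1744)) = (-2*(0 - 5))*(5214*(-1/1744)) = -2*(-5)*(-2607/872) = 10*(-2607/872) = -13035/436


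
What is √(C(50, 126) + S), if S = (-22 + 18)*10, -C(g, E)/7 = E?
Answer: I*√922 ≈ 30.364*I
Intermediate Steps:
C(g, E) = -7*E
S = -40 (S = -4*10 = -40)
√(C(50, 126) + S) = √(-7*126 - 40) = √(-882 - 40) = √(-922) = I*√922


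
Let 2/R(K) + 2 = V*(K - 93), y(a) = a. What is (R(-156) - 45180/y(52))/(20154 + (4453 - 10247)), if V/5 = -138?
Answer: -74637359/1233581440 ≈ -0.060505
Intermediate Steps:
V = -690 (V = 5*(-138) = -690)
R(K) = 2/(64168 - 690*K) (R(K) = 2/(-2 - 690*(K - 93)) = 2/(-2 - 690*(-93 + K)) = 2/(-2 + (64170 - 690*K)) = 2/(64168 - 690*K))
(R(-156) - 45180/y(52))/(20154 + (4453 - 10247)) = (1/(32084 - 345*(-156)) - 45180/52)/(20154 + (4453 - 10247)) = (1/(32084 + 53820) - 45180*1/52)/(20154 - 5794) = (1/85904 - 11295/13)/14360 = (1/85904 - 11295/13)*(1/14360) = -74637359/85904*1/14360 = -74637359/1233581440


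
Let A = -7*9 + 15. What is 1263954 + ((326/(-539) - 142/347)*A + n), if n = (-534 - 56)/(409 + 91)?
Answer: 11820499573153/9351650 ≈ 1.2640e+6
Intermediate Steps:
n = -59/50 (n = -590/500 = -590*1/500 = -59/50 ≈ -1.1800)
A = -48 (A = -63 + 15 = -48)
1263954 + ((326/(-539) - 142/347)*A + n) = 1263954 + ((326/(-539) - 142/347)*(-48) - 59/50) = 1263954 + ((326*(-1/539) - 142*1/347)*(-48) - 59/50) = 1263954 + ((-326/539 - 142/347)*(-48) - 59/50) = 1263954 + (-189660/187033*(-48) - 59/50) = 1263954 + (9103680/187033 - 59/50) = 1263954 + 444149053/9351650 = 11820499573153/9351650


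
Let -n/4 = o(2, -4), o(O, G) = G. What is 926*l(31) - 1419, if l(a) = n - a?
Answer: -15309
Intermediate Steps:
n = 16 (n = -4*(-4) = 16)
l(a) = 16 - a
926*l(31) - 1419 = 926*(16 - 1*31) - 1419 = 926*(16 - 31) - 1419 = 926*(-15) - 1419 = -13890 - 1419 = -15309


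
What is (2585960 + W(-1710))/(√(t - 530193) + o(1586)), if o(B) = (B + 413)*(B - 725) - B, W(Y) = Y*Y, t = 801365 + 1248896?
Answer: 861349109380/268805545431 - 11020120*√380017/2956860999741 ≈ 3.2021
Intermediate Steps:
t = 2050261
W(Y) = Y²
o(B) = -B + (-725 + B)*(413 + B) (o(B) = (413 + B)*(-725 + B) - B = (-725 + B)*(413 + B) - B = -B + (-725 + B)*(413 + B))
(2585960 + W(-1710))/(√(t - 530193) + o(1586)) = (2585960 + (-1710)²)/(√(2050261 - 530193) + (-299425 + 1586² - 313*1586)) = (2585960 + 2924100)/(√1520068 + (-299425 + 2515396 - 496418)) = 5510060/(2*√380017 + 1719553) = 5510060/(1719553 + 2*√380017)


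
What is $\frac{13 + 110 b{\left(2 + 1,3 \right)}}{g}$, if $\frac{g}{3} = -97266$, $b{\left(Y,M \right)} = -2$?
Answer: $\frac{23}{32422} \approx 0.00070939$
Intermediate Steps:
$g = -291798$ ($g = 3 \left(-97266\right) = -291798$)
$\frac{13 + 110 b{\left(2 + 1,3 \right)}}{g} = \frac{13 + 110 \left(-2\right)}{-291798} = \left(13 - 220\right) \left(- \frac{1}{291798}\right) = \left(-207\right) \left(- \frac{1}{291798}\right) = \frac{23}{32422}$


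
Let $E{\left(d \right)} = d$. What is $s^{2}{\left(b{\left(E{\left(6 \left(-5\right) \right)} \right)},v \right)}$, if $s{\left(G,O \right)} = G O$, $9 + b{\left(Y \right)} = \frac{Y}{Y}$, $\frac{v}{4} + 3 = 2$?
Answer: $1024$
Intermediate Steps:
$v = -4$ ($v = -12 + 4 \cdot 2 = -12 + 8 = -4$)
$b{\left(Y \right)} = -8$ ($b{\left(Y \right)} = -9 + \frac{Y}{Y} = -9 + 1 = -8$)
$s^{2}{\left(b{\left(E{\left(6 \left(-5\right) \right)} \right)},v \right)} = \left(\left(-8\right) \left(-4\right)\right)^{2} = 32^{2} = 1024$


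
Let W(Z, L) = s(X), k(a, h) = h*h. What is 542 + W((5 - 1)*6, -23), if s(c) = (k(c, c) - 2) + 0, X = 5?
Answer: 565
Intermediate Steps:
k(a, h) = h²
s(c) = -2 + c² (s(c) = (c² - 2) + 0 = (-2 + c²) + 0 = -2 + c²)
W(Z, L) = 23 (W(Z, L) = -2 + 5² = -2 + 25 = 23)
542 + W((5 - 1)*6, -23) = 542 + 23 = 565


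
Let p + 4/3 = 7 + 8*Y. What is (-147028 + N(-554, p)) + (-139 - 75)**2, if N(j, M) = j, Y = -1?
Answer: -101786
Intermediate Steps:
p = -7/3 (p = -4/3 + (7 + 8*(-1)) = -4/3 + (7 - 8) = -4/3 - 1 = -7/3 ≈ -2.3333)
(-147028 + N(-554, p)) + (-139 - 75)**2 = (-147028 - 554) + (-139 - 75)**2 = -147582 + (-214)**2 = -147582 + 45796 = -101786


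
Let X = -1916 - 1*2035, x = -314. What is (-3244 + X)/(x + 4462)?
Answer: -7195/4148 ≈ -1.7346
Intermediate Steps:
X = -3951 (X = -1916 - 2035 = -3951)
(-3244 + X)/(x + 4462) = (-3244 - 3951)/(-314 + 4462) = -7195/4148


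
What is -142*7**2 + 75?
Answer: -6883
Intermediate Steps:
-142*7**2 + 75 = -142*49 + 75 = -6958 + 75 = -6883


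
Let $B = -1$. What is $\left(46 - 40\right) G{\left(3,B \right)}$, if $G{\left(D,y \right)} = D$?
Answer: $18$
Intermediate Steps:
$\left(46 - 40\right) G{\left(3,B \right)} = \left(46 - 40\right) 3 = 6 \cdot 3 = 18$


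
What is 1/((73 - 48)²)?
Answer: 1/625 ≈ 0.0016000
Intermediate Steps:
1/((73 - 48)²) = 1/(25²) = 1/625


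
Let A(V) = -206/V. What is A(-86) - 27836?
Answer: -1196845/43 ≈ -27834.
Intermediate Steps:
A(-86) - 27836 = -206/(-86) - 27836 = -206*(-1/86) - 27836 = 103/43 - 27836 = -1196845/43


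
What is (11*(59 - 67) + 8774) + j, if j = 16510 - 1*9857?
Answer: 15339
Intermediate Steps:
j = 6653 (j = 16510 - 9857 = 6653)
(11*(59 - 67) + 8774) + j = (11*(59 - 67) + 8774) + 6653 = (11*(-8) + 8774) + 6653 = (-88 + 8774) + 6653 = 8686 + 6653 = 15339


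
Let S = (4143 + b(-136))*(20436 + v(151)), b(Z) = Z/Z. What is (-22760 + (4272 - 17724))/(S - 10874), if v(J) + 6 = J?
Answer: -18106/42638395 ≈ -0.00042464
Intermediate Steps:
v(J) = -6 + J
b(Z) = 1
S = 85287664 (S = (4143 + 1)*(20436 + (-6 + 151)) = 4144*(20436 + 145) = 4144*20581 = 85287664)
(-22760 + (4272 - 17724))/(S - 10874) = (-22760 + (4272 - 17724))/(85287664 - 10874) = (-22760 - 13452)/85276790 = -36212*1/85276790 = -18106/42638395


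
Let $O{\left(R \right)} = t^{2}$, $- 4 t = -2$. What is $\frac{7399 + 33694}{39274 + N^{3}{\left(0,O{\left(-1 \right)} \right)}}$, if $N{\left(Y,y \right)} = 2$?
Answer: $\frac{41093}{39282} \approx 1.0461$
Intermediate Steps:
$t = \frac{1}{2}$ ($t = \left(- \frac{1}{4}\right) \left(-2\right) = \frac{1}{2} \approx 0.5$)
$O{\left(R \right)} = \frac{1}{4}$ ($O{\left(R \right)} = \left(\frac{1}{2}\right)^{2} = \frac{1}{4}$)
$\frac{7399 + 33694}{39274 + N^{3}{\left(0,O{\left(-1 \right)} \right)}} = \frac{7399 + 33694}{39274 + 2^{3}} = \frac{41093}{39274 + 8} = \frac{41093}{39282}$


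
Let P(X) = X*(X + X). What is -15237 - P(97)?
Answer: -34055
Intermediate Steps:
P(X) = 2*X² (P(X) = X*(2*X) = 2*X²)
-15237 - P(97) = -15237 - 2*97² = -15237 - 2*9409 = -15237 - 1*18818 = -15237 - 18818 = -34055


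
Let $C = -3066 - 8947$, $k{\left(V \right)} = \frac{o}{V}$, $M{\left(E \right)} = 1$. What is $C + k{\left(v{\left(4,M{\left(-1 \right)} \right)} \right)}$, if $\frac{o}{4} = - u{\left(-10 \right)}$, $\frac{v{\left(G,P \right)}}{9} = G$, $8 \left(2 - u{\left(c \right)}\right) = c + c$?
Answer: $- \frac{24027}{2} \approx -12014.0$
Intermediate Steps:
$u{\left(c \right)} = 2 - \frac{c}{4}$ ($u{\left(c \right)} = 2 - \frac{c + c}{8} = 2 - \frac{2 c}{8} = 2 - \frac{c}{4}$)
$v{\left(G,P \right)} = 9 G$
$o = -18$ ($o = 4 \left(- (2 - - \frac{5}{2})\right) = 4 \left(- (2 + \frac{5}{2})\right) = 4 \left(\left(-1\right) \frac{9}{2}\right) = 4 \left(- \frac{9}{2}\right) = -18$)
$k{\left(V \right)} = - \frac{18}{V}$
$C = -12013$
$C + k{\left(v{\left(4,M{\left(-1 \right)} \right)} \right)} = -12013 - \frac{18}{9 \cdot 4} = -12013 - \frac{18}{36} = -12013 - \frac{1}{2} = - \frac{24027}{2}$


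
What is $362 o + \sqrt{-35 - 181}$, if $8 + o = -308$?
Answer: $-114392 + 6 i \sqrt{6} \approx -1.1439 \cdot 10^{5} + 14.697 i$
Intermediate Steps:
$o = -316$ ($o = -8 - 308 = -316$)
$362 o + \sqrt{-35 - 181} = 362 \left(-316\right) + \sqrt{-35 - 181} = -114392 + \sqrt{-216} = -114392 + 6 i \sqrt{6}$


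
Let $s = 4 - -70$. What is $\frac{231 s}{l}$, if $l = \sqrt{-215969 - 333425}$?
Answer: $- \frac{8547 i \sqrt{549394}}{274697} \approx - 23.062 i$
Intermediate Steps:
$s = 74$ ($s = 4 + 70 = 74$)
$l = i \sqrt{549394}$ ($l = \sqrt{-549394} = i \sqrt{549394} \approx 741.21 i$)
$\frac{231 s}{l} = \frac{231 \cdot 74}{i \sqrt{549394}} = 17094 \left(- \frac{i \sqrt{549394}}{549394}\right) = - \frac{8547 i \sqrt{549394}}{274697}$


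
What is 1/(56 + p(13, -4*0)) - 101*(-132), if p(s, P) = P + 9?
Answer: 866581/65 ≈ 13332.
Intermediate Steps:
p(s, P) = 9 + P
1/(56 + p(13, -4*0)) - 101*(-132) = 1/(56 + (9 - 4*0)) - 101*(-132) = 1/(56 + (9 + 0)) + 13332 = 1/(56 + 9) + 13332 = 1/65 + 13332 = 866581/65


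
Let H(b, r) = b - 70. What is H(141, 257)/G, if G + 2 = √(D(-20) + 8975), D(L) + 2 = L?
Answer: 142/8949 + 71*√8953/8949 ≈ 0.76657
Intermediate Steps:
H(b, r) = -70 + b
D(L) = -2 + L
G = -2 + √8953 (G = -2 + √((-2 - 20) + 8975) = -2 + √(-22 + 8975) = -2 + √8953 ≈ 92.620)
H(141, 257)/G = (-70 + 141)/(-2 + √8953) = 71/(-2 + √8953)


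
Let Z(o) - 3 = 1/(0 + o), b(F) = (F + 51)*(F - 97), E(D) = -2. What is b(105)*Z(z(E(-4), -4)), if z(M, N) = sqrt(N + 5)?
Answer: 4992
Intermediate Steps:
z(M, N) = sqrt(5 + N)
b(F) = (-97 + F)*(51 + F) (b(F) = (51 + F)*(-97 + F) = (-97 + F)*(51 + F))
Z(o) = 3 + 1/o (Z(o) = 3 + 1/(0 + o) = 3 + 1/o)
b(105)*Z(z(E(-4), -4)) = (-4947 + 105**2 - 46*105)*(3 + 1/(sqrt(5 - 4))) = (-4947 + 11025 - 4830)*(3 + 1/(sqrt(1))) = 1248*(3 + 1/1) = 1248*(3 + 1) = 1248*4 = 4992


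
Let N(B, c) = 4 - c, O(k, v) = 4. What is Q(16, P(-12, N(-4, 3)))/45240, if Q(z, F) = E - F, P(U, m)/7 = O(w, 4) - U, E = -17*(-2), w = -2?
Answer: -1/580 ≈ -0.0017241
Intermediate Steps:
E = 34
P(U, m) = 28 - 7*U (P(U, m) = 7*(4 - U) = 28 - 7*U)
Q(z, F) = 34 - F
Q(16, P(-12, N(-4, 3)))/45240 = (34 - (28 - 7*(-12)))/45240 = (34 - (28 + 84))*(1/45240) = (34 - 1*112)*(1/45240) = (34 - 112)*(1/45240) = -78*1/45240 = -1/580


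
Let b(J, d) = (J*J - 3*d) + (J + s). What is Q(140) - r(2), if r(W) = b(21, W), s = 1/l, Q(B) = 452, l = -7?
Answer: -27/7 ≈ -3.8571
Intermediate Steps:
s = -⅐ (s = 1/(-7) = -⅐ ≈ -0.14286)
b(J, d) = -⅐ + J + J² - 3*d (b(J, d) = (J*J - 3*d) + (J - ⅐) = (J² - 3*d) + (-⅐ + J) = -⅐ + J + J² - 3*d)
r(W) = 3233/7 - 3*W (r(W) = -⅐ + 21 + 21² - 3*W = -⅐ + 21 + 441 - 3*W = 3233/7 - 3*W)
Q(140) - r(2) = 452 - (3233/7 - 3*2) = 452 - (3233/7 - 6) = 452 - 1*3191/7 = 452 - 3191/7 = -27/7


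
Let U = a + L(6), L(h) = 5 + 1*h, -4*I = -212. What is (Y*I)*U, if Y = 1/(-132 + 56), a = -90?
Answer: 4187/76 ≈ 55.092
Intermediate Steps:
I = 53 (I = -1/4*(-212) = 53)
Y = -1/76 (Y = 1/(-76) = -1/76 ≈ -0.013158)
L(h) = 5 + h
U = -79 (U = -90 + (5 + 6) = -90 + 11 = -79)
(Y*I)*U = -1/76*53*(-79) = -53/76*(-79) = 4187/76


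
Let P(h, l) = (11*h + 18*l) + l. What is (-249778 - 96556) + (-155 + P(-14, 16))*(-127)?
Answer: -345699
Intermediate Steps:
P(h, l) = 11*h + 19*l
(-249778 - 96556) + (-155 + P(-14, 16))*(-127) = (-249778 - 96556) + (-155 + (11*(-14) + 19*16))*(-127) = -346334 + (-155 + (-154 + 304))*(-127) = -346334 + (-155 + 150)*(-127) = -346334 - 5*(-127) = -346334 + 635 = -345699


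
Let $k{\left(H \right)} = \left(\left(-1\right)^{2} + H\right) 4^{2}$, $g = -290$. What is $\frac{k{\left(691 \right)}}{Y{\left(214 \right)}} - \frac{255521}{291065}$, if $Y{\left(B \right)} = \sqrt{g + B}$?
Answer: $- \frac{255521}{291065} - \frac{5536 i \sqrt{19}}{19} \approx -0.87788 - 1270.0 i$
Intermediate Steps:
$Y{\left(B \right)} = \sqrt{-290 + B}$
$k{\left(H \right)} = 16 + 16 H$ ($k{\left(H \right)} = \left(1 + H\right) 16 = 16 + 16 H$)
$\frac{k{\left(691 \right)}}{Y{\left(214 \right)}} - \frac{255521}{291065} = \frac{16 + 16 \cdot 691}{\sqrt{-290 + 214}} - \frac{255521}{291065} = \frac{16 + 11056}{\sqrt{-76}} - \frac{255521}{291065} = \frac{11072}{2 i \sqrt{19}} - \frac{255521}{291065} = 11072 \left(- \frac{i \sqrt{19}}{38}\right) - \frac{255521}{291065} = - \frac{5536 i \sqrt{19}}{19} - \frac{255521}{291065} = - \frac{255521}{291065} - \frac{5536 i \sqrt{19}}{19}$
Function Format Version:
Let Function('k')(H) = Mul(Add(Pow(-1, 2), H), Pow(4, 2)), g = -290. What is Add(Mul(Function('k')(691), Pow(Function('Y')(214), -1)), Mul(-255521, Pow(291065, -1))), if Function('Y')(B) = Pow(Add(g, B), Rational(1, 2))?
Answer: Add(Rational(-255521, 291065), Mul(Rational(-5536, 19), I, Pow(19, Rational(1, 2)))) ≈ Add(-0.87788, Mul(-1270.0, I))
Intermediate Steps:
Function('Y')(B) = Pow(Add(-290, B), Rational(1, 2))
Function('k')(H) = Add(16, Mul(16, H)) (Function('k')(H) = Mul(Add(1, H), 16) = Add(16, Mul(16, H)))
Add(Mul(Function('k')(691), Pow(Function('Y')(214), -1)), Mul(-255521, Pow(291065, -1))) = Add(Mul(Add(16, Mul(16, 691)), Pow(Pow(Add(-290, 214), Rational(1, 2)), -1)), Mul(-255521, Pow(291065, -1))) = Add(Mul(Add(16, 11056), Pow(Pow(-76, Rational(1, 2)), -1)), Mul(-255521, Rational(1, 291065))) = Add(Mul(11072, Pow(Mul(2, I, Pow(19, Rational(1, 2))), -1)), Rational(-255521, 291065)) = Add(Mul(11072, Mul(Rational(-1, 38), I, Pow(19, Rational(1, 2)))), Rational(-255521, 291065)) = Add(Mul(Rational(-5536, 19), I, Pow(19, Rational(1, 2))), Rational(-255521, 291065)) = Add(Rational(-255521, 291065), Mul(Rational(-5536, 19), I, Pow(19, Rational(1, 2))))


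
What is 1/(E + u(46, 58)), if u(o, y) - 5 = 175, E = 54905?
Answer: 1/55085 ≈ 1.8154e-5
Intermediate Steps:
u(o, y) = 180 (u(o, y) = 5 + 175 = 180)
1/(E + u(46, 58)) = 1/(54905 + 180) = 1/55085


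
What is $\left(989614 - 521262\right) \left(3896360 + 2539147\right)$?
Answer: $3014082574464$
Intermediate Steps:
$\left(989614 - 521262\right) \left(3896360 + 2539147\right) = 468352 \cdot 6435507 = 3014082574464$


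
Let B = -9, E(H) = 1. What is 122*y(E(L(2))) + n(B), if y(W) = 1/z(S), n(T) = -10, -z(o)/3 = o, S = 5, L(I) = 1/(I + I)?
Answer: -272/15 ≈ -18.133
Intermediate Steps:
L(I) = 1/(2*I)
z(o) = -3*o
y(W) = -1/15 (y(W) = 1/(-3*5) = 1/(-15) = -1/15)
122*y(E(L(2))) + n(B) = 122*(-1/15) - 10 = -122/15 - 10 = -272/15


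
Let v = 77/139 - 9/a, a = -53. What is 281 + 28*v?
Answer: 2219423/7367 ≈ 301.27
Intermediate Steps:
v = 5332/7367 (v = 77/139 - 9/(-53) = 77*(1/139) - 9*(-1/53) = 77/139 + 9/53 = 5332/7367 ≈ 0.72377)
281 + 28*v = 281 + 28*(5332/7367) = 281 + 149296/7367 = 2219423/7367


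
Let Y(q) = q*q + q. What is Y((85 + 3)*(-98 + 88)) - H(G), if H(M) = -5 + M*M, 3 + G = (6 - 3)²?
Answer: 773489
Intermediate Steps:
Y(q) = q + q² (Y(q) = q² + q = q + q²)
G = 6 (G = -3 + (6 - 3)² = -3 + 3² = -3 + 9 = 6)
H(M) = -5 + M²
Y((85 + 3)*(-98 + 88)) - H(G) = ((85 + 3)*(-98 + 88))*(1 + (85 + 3)*(-98 + 88)) - (-5 + 6²) = (88*(-10))*(1 + 88*(-10)) - (-5 + 36) = -880*(1 - 880) - 1*31 = -880*(-879) - 31 = 773520 - 31 = 773489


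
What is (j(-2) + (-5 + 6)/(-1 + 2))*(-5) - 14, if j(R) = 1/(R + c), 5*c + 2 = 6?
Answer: -89/6 ≈ -14.833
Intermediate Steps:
c = ⅘ (c = -⅖ + (⅕)*6 = -⅖ + 6/5 = ⅘ ≈ 0.80000)
j(R) = 1/(⅘ + R) (j(R) = 1/(R + ⅘) = 1/(⅘ + R))
(j(-2) + (-5 + 6)/(-1 + 2))*(-5) - 14 = (5/(4 + 5*(-2)) + (-5 + 6)/(-1 + 2))*(-5) - 14 = (5/(4 - 10) + 1/1)*(-5) - 14 = (5/(-6) + 1*1)*(-5) - 14 = (5*(-⅙) + 1)*(-5) - 14 = (-⅚ + 1)*(-5) - 14 = (⅙)*(-5) - 14 = -⅚ - 14 = -89/6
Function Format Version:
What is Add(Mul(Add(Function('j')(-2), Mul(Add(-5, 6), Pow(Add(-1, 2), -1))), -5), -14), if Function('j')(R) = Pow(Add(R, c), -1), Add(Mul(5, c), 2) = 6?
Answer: Rational(-89, 6) ≈ -14.833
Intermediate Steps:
c = Rational(4, 5) (c = Add(Rational(-2, 5), Mul(Rational(1, 5), 6)) = Add(Rational(-2, 5), Rational(6, 5)) = Rational(4, 5) ≈ 0.80000)
Function('j')(R) = Pow(Add(Rational(4, 5), R), -1) (Function('j')(R) = Pow(Add(R, Rational(4, 5)), -1) = Pow(Add(Rational(4, 5), R), -1))
Add(Mul(Add(Function('j')(-2), Mul(Add(-5, 6), Pow(Add(-1, 2), -1))), -5), -14) = Add(Mul(Add(Mul(5, Pow(Add(4, Mul(5, -2)), -1)), Mul(Add(-5, 6), Pow(Add(-1, 2), -1))), -5), -14) = Add(Mul(Add(Mul(5, Pow(Add(4, -10), -1)), Mul(1, Pow(1, -1))), -5), -14) = Add(Mul(Add(Mul(5, Pow(-6, -1)), Mul(1, 1)), -5), -14) = Add(Mul(Add(Mul(5, Rational(-1, 6)), 1), -5), -14) = Add(Mul(Add(Rational(-5, 6), 1), -5), -14) = Add(Mul(Rational(1, 6), -5), -14) = Add(Rational(-5, 6), -14) = Rational(-89, 6)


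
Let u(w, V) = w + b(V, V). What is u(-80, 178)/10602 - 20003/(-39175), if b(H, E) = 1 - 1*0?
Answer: 208976981/415333350 ≈ 0.50315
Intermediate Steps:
b(H, E) = 1 (b(H, E) = 1 + 0 = 1)
u(w, V) = 1 + w (u(w, V) = w + 1 = 1 + w)
u(-80, 178)/10602 - 20003/(-39175) = (1 - 80)/10602 - 20003/(-39175) = -79*1/10602 - 20003*(-1/39175) = -79/10602 + 20003/39175 = 208976981/415333350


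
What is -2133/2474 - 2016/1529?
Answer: -8248941/3782746 ≈ -2.1807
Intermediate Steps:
-2133/2474 - 2016/1529 = -8248941/3782746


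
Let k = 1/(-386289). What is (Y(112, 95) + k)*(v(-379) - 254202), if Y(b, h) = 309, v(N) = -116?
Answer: -30356235729400/386289 ≈ -7.8584e+7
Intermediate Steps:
k = -1/386289 ≈ -2.5887e-6
(Y(112, 95) + k)*(v(-379) - 254202) = (309 - 1/386289)*(-116 - 254202) = (119363300/386289)*(-254318) = -30356235729400/386289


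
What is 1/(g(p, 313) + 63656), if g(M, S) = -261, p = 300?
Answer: 1/63395 ≈ 1.5774e-5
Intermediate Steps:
1/(g(p, 313) + 63656) = 1/(-261 + 63656) = 1/63395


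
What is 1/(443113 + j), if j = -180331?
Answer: 1/262782 ≈ 3.8054e-6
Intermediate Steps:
1/(443113 + j) = 1/(443113 - 180331) = 1/262782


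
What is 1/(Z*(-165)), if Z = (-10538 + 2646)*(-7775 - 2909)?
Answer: -1/13912491120 ≈ -7.1878e-11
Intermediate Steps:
Z = 84318128 (Z = -7892*(-10684) = 84318128)
1/(Z*(-165)) = 1/(84318128*(-165)) = 1/(-13912491120) = -1/13912491120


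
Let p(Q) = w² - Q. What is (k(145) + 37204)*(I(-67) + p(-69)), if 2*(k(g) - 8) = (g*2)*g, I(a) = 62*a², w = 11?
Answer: 16219470396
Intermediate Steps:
p(Q) = 121 - Q (p(Q) = 11² - Q = 121 - Q)
k(g) = 8 + g² (k(g) = 8 + ((g*2)*g)/2 = 8 + ((2*g)*g)/2 = 8 + (2*g²)/2 = 8 + g²)
(k(145) + 37204)*(I(-67) + p(-69)) = ((8 + 145²) + 37204)*(62*(-67)² + (121 - 1*(-69))) = ((8 + 21025) + 37204)*(62*4489 + (121 + 69)) = (21033 + 37204)*(278318 + 190) = 58237*278508 = 16219470396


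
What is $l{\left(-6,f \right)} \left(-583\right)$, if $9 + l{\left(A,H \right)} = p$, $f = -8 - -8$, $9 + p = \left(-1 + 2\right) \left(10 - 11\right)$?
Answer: $11077$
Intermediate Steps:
$p = -10$ ($p = -9 + \left(-1 + 2\right) \left(10 - 11\right) = -9 + 1 \left(-1\right) = -9 - 1 = -10$)
$f = 0$ ($f = -8 + 8 = 0$)
$l{\left(A,H \right)} = -19$ ($l{\left(A,H \right)} = -9 - 10 = -19$)
$l{\left(-6,f \right)} \left(-583\right) = \left(-19\right) \left(-583\right) = 11077$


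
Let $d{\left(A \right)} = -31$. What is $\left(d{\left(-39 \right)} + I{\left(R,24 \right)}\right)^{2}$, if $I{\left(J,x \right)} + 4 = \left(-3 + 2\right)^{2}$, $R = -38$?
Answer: $1156$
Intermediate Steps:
$I{\left(J,x \right)} = -3$ ($I{\left(J,x \right)} = -4 + \left(-3 + 2\right)^{2} = -4 + \left(-1\right)^{2} = -4 + 1 = -3$)
$\left(d{\left(-39 \right)} + I{\left(R,24 \right)}\right)^{2} = \left(-31 - 3\right)^{2} = \left(-34\right)^{2} = 1156$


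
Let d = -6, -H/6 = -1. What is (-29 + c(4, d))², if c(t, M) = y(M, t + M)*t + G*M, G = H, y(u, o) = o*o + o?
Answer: 3249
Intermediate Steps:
y(u, o) = o + o² (y(u, o) = o² + o = o + o²)
H = 6 (H = -6*(-1) = 6)
G = 6
c(t, M) = 6*M + t*(M + t)*(1 + M + t) (c(t, M) = ((t + M)*(1 + (t + M)))*t + 6*M = ((M + t)*(1 + (M + t)))*t + 6*M = ((M + t)*(1 + M + t))*t + 6*M = t*(M + t)*(1 + M + t) + 6*M = 6*M + t*(M + t)*(1 + M + t))
(-29 + c(4, d))² = (-29 + (6*(-6) + 4*(-6 + 4)*(1 - 6 + 4)))² = (-29 + (-36 + 4*(-2)*(-1)))² = (-29 + (-36 + 8))² = (-29 - 28)² = (-57)² = 3249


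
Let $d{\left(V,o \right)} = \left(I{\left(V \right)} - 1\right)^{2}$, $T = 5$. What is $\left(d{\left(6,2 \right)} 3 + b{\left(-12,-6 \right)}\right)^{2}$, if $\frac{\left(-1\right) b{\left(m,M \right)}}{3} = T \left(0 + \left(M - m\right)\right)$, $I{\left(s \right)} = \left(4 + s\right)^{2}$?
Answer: $859251969$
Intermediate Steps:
$d{\left(V,o \right)} = \left(-1 + \left(4 + V\right)^{2}\right)^{2}$ ($d{\left(V,o \right)} = \left(\left(4 + V\right)^{2} - 1\right)^{2} = \left(-1 + \left(4 + V\right)^{2}\right)^{2}$)
$b{\left(m,M \right)} = - 15 M + 15 m$ ($b{\left(m,M \right)} = - 3 \cdot 5 \left(0 + \left(M - m\right)\right) = - 3 \cdot 5 \left(M - m\right) = - 3 \left(- 5 m + 5 M\right) = - 15 M + 15 m$)
$\left(d{\left(6,2 \right)} 3 + b{\left(-12,-6 \right)}\right)^{2} = \left(\left(-1 + \left(4 + 6\right)^{2}\right)^{2} \cdot 3 + \left(\left(-15\right) \left(-6\right) + 15 \left(-12\right)\right)\right)^{2} = \left(\left(-1 + 10^{2}\right)^{2} \cdot 3 + \left(90 - 180\right)\right)^{2} = \left(\left(-1 + 100\right)^{2} \cdot 3 - 90\right)^{2} = \left(99^{2} \cdot 3 - 90\right)^{2} = \left(9801 \cdot 3 - 90\right)^{2} = \left(29403 - 90\right)^{2} = 29313^{2} = 859251969$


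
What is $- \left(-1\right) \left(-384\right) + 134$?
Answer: $-250$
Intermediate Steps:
$- \left(-1\right) \left(-384\right) + 134 = \left(-1\right) 384 + 134 = -384 + 134 = -250$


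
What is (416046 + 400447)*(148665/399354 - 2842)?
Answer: -308856277613893/133118 ≈ -2.3202e+9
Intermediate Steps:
(416046 + 400447)*(148665/399354 - 2842) = 816493*(148665*(1/399354) - 2842) = 816493*(49555/133118 - 2842) = 816493*(-378271801/133118) = -308856277613893/133118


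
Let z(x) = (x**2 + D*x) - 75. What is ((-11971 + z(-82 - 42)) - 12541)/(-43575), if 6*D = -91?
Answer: 21991/130725 ≈ 0.16822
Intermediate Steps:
D = -91/6 (D = (1/6)*(-91) = -91/6 ≈ -15.167)
z(x) = -75 + x**2 - 91*x/6 (z(x) = (x**2 - 91*x/6) - 75 = -75 + x**2 - 91*x/6)
((-11971 + z(-82 - 42)) - 12541)/(-43575) = ((-11971 + (-75 + (-82 - 42)**2 - 91*(-82 - 42)/6)) - 12541)/(-43575) = ((-11971 + (-75 + (-124)**2 - 91/6*(-124))) - 12541)*(-1/43575) = ((-11971 + (-75 + 15376 + 5642/3)) - 12541)*(-1/43575) = ((-11971 + 51545/3) - 12541)*(-1/43575) = (15632/3 - 12541)*(-1/43575) = -21991/3*(-1/43575) = 21991/130725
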